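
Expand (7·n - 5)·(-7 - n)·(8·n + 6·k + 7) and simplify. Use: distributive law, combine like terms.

-401·n^2 - 264·k·n - 28·n - 56·n^3 - 42·k·n^2 + 210·k + 245

(7·n - 5)·(-7 - n)·(8·n + 6·k + 7)
= (-49·n - 7·n^2 + 35 + 5·n)·(8·n + 6·k + 7)    [distributive law]
= (-44·n - 7·n^2 + 35)·(8·n + 6·k + 7)    [combine like terms]
= -352·n^2 - 264·k·n - 308·n - 56·n^3 - 42·k·n^2 - 49·n^2 + 280·n + 210·k + 245    [distributive law]
= -401·n^2 - 264·k·n - 28·n - 56·n^3 - 42·k·n^2 + 210·k + 245    [combine like terms]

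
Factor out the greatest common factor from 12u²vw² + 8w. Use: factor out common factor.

4w(3u²vw + 2)

12u²vw² + 8w
= 4(3u²vw² + 2w)    [factor out 4]
= 4w(3u²vw + 2)    [factor out w]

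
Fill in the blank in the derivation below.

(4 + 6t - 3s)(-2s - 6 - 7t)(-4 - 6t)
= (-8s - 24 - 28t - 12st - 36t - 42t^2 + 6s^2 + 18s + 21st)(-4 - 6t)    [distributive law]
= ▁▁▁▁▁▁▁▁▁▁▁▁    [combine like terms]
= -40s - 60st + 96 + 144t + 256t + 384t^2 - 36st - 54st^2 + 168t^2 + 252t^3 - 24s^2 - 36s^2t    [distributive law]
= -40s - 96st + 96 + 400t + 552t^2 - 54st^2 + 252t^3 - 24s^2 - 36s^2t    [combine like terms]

By combine like terms:

(10s - 24 - 64t + 9st - 42t^2 + 6s^2)(-4 - 6t)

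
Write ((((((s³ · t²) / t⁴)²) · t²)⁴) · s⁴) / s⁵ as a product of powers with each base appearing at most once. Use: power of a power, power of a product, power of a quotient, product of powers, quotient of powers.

s²³t⁻⁸

((((((s³ · t²) / t⁴)²) · t²)⁴) · s⁴) / s⁵
= ((((((s³ · t²) / t⁴)²)⁴) · ((t²)⁴)) · s⁴) / s⁵    [power of a product]
= (((((s³ · t²) / t⁴)⁸) · ((t²)⁴)) · s⁴) / s⁵    [power of a power]
= (((((s³ · t²)⁸) / ((t⁴)⁸)) · ((t²)⁴)) · s⁴) / s⁵    [power of a quotient]
= ((((((s³)⁸) · ((t²)⁸)) / ((t⁴)⁸)) · ((t²)⁴)) · s⁴) / s⁵    [power of a product]
= ((((s²⁴ · ((t²)⁸)) / ((t⁴)⁸)) · ((t²)⁴)) · s⁴) / s⁵    [power of a power]
= ((((s²⁴ · t¹⁶) / ((t⁴)⁸)) · ((t²)⁴)) · s⁴) / s⁵    [power of a power]
= ((((s²⁴ · t¹⁶) / t³²) · ((t²)⁴)) · s⁴) / s⁵    [power of a power]
= ((((s²⁴ · t¹⁶) / t³²) · t⁸) · s⁴) / s⁵    [power of a power]
= s²³t⁻⁸    [quotient of powers; product of powers]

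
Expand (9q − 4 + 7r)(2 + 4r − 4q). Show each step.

(9q − 4 + 7r)(2 + 4r − 4q)
= 18q + 36qr − 36q^2 − 8 − 16r + 16q + 14r + 28r^2 − 28qr    [distributive law]
= 34q + 8qr − 36q^2 − 8 − 2r + 28r^2    [combine like terms]

34q + 8qr − 36q^2 − 8 − 2r + 28r^2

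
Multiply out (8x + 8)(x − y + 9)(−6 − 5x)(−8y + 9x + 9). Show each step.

(8x + 8)(x − y + 9)(−6 − 5x)(−8y + 9x + 9)
= (8x² − 8xy + 72x + 8x − 8y + 72)(−6 − 5x)(−8y + 9x + 9)    [distributive law]
= (8x² − 8xy + 80x − 8y + 72)(−6 − 5x)(−8y + 9x + 9)    [combine like terms]
= (−48x² − 40x³ + 48xy + 40x²y − 480x − 400x² + 48y + 40xy − 432 − 360x)(−8y + 9x + 9)    [distributive law]
= (−448x² − 40x³ + 88xy + 40x²y − 840x + 48y − 432)(−8y + 9x + 9)    [combine like terms]
= 3584x²y − 4032x³ − 4032x² + 320x³y − 360x⁴ − 360x³ − 704xy² + 792x²y + 792xy − 320x²y² + 360x³y + 360x²y + 6720xy − 7560x² − 7560x − 384y² + 432xy + 432y + 3456y − 3888x − 3888    [distributive law]
= 4736x²y − 4392x³ − 11592x² + 680x³y − 360x⁴ − 704xy² + 7944xy − 320x²y² − 11448x − 384y² + 3888y − 3888    [combine like terms]

4736x²y − 4392x³ − 11592x² + 680x³y − 360x⁴ − 704xy² + 7944xy − 320x²y² − 11448x − 384y² + 3888y − 3888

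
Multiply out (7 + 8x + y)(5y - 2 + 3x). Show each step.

33y - 14 + 5x + 43xy + 24x² + 5y²

(7 + 8x + y)(5y - 2 + 3x)
= 35y - 14 + 21x + 40xy - 16x + 24x² + 5y² - 2y + 3xy    [distributive law]
= 33y - 14 + 5x + 43xy + 24x² + 5y²    [combine like terms]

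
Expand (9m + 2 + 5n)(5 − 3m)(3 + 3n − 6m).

57m − 78mn − 315m^2 + 9m^2n + 162m^3 + 30 + 105n + 75n^2 − 45mn^2

(9m + 2 + 5n)(5 − 3m)(3 + 3n − 6m)
= (45m − 27m^2 + 10 − 6m + 25n − 15mn)(3 + 3n − 6m)    [distributive law]
= (39m − 27m^2 + 10 + 25n − 15mn)(3 + 3n − 6m)    [combine like terms]
= 117m + 117mn − 234m^2 − 81m^2 − 81m^2n + 162m^3 + 30 + 30n − 60m + 75n + 75n^2 − 150mn − 45mn − 45mn^2 + 90m^2n    [distributive law]
= 57m − 78mn − 315m^2 + 9m^2n + 162m^3 + 30 + 105n + 75n^2 − 45mn^2    [combine like terms]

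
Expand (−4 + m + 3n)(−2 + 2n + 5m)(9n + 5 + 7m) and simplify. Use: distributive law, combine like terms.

2n + 40 − 54m − 96n^2 − 211mn − 129m^2 + 195mn^2 + 164m^2n + 35m^3 + 54n^3

(−4 + m + 3n)(−2 + 2n + 5m)(9n + 5 + 7m)
= (8 − 8n − 20m − 2m + 2mn + 5m^2 − 6n + 6n^2 + 15mn)(9n + 5 + 7m)    [distributive law]
= (8 − 14n − 22m + 17mn + 5m^2 + 6n^2)(9n + 5 + 7m)    [combine like terms]
= 72n + 40 + 56m − 126n^2 − 70n − 98mn − 198mn − 110m − 154m^2 + 153mn^2 + 85mn + 119m^2n + 45m^2n + 25m^2 + 35m^3 + 54n^3 + 30n^2 + 42mn^2    [distributive law]
= 2n + 40 − 54m − 96n^2 − 211mn − 129m^2 + 195mn^2 + 164m^2n + 35m^3 + 54n^3    [combine like terms]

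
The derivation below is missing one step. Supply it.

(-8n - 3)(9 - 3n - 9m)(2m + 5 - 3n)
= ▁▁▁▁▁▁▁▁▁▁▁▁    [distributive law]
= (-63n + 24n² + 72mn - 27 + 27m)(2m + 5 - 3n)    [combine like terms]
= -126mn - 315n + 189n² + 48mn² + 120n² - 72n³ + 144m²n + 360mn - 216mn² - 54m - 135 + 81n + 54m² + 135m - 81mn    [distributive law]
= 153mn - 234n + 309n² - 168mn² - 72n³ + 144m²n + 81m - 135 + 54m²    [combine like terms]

Applying distributive law to the line above:

(-72n + 24n² + 72mn - 27 + 9n + 27m)(2m + 5 - 3n)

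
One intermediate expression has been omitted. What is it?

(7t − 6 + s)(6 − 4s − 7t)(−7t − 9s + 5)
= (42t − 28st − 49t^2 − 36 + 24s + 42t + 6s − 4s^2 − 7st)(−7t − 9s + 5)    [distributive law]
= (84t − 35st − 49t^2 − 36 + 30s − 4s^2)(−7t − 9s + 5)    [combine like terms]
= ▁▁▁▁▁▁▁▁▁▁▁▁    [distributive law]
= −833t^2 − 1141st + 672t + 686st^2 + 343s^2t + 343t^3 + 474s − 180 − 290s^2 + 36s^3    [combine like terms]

After distributive law, the bracketed line is:

−588t^2 − 756st + 420t + 245st^2 + 315s^2t − 175st + 343t^3 + 441st^2 − 245t^2 + 252t + 324s − 180 − 210st − 270s^2 + 150s + 28s^2t + 36s^3 − 20s^2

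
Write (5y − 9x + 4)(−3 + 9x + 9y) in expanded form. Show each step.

21y − 36xy + 45y² + 63x − 81x² − 12

(5y − 9x + 4)(−3 + 9x + 9y)
= −15y + 45xy + 45y² + 27x − 81x² − 81xy − 12 + 36x + 36y    [distributive law]
= 21y − 36xy + 45y² + 63x − 81x² − 12    [combine like terms]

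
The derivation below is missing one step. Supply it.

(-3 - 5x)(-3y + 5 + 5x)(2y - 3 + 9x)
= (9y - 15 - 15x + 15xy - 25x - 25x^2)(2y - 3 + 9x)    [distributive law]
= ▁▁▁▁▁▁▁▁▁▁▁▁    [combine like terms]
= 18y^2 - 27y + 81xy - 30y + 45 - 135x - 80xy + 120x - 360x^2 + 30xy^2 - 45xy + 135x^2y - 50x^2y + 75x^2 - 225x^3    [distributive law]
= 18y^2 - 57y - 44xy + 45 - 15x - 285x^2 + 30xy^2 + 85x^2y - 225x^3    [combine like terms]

Applying combine like terms to the line above:

(9y - 15 - 40x + 15xy - 25x^2)(2y - 3 + 9x)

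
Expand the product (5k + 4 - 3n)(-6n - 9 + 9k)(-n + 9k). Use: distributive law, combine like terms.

(5k + 4 - 3n)(-6n - 9 + 9k)(-n + 9k)
= (-30kn - 45k + 45k² - 24n - 36 + 36k + 18n² + 27n - 27kn)(-n + 9k)    [distributive law]
= (-57kn - 9k + 45k² + 3n - 36 + 18n²)(-n + 9k)    [combine like terms]
= 57kn² - 513k²n + 9kn - 81k² - 45k²n + 405k³ - 3n² + 27kn + 36n - 324k - 18n³ + 162kn²    [distributive law]
= 219kn² - 558k²n + 36kn - 81k² + 405k³ - 3n² + 36n - 324k - 18n³    [combine like terms]

219kn² - 558k²n + 36kn - 81k² + 405k³ - 3n² + 36n - 324k - 18n³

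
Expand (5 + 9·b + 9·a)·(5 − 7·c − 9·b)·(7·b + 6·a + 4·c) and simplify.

175·b + 150·a + 100·c − 245·b·c − 30·a·c − 140·c^2 − 765·b^2·c − 1143·a·b·c − 252·b·c^2 − 567·b^3 − 1053·a·b^2 + 315·a·b + 270·a^2 − 378·a^2·c − 252·a·c^2 − 486·a^2·b

(5 + 9·b + 9·a)·(5 − 7·c − 9·b)·(7·b + 6·a + 4·c)
= (25 − 35·c − 45·b + 45·b − 63·b·c − 81·b^2 + 45·a − 63·a·c − 81·a·b)·(7·b + 6·a + 4·c)    [distributive law]
= (25 − 35·c − 63·b·c − 81·b^2 + 45·a − 63·a·c − 81·a·b)·(7·b + 6·a + 4·c)    [combine like terms]
= 175·b + 150·a + 100·c − 245·b·c − 210·a·c − 140·c^2 − 441·b^2·c − 378·a·b·c − 252·b·c^2 − 567·b^3 − 486·a·b^2 − 324·b^2·c + 315·a·b + 270·a^2 + 180·a·c − 441·a·b·c − 378·a^2·c − 252·a·c^2 − 567·a·b^2 − 486·a^2·b − 324·a·b·c    [distributive law]
= 175·b + 150·a + 100·c − 245·b·c − 30·a·c − 140·c^2 − 765·b^2·c − 1143·a·b·c − 252·b·c^2 − 567·b^3 − 1053·a·b^2 + 315·a·b + 270·a^2 − 378·a^2·c − 252·a·c^2 − 486·a^2·b    [combine like terms]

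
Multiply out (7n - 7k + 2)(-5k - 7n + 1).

14kn - 49n² - 7n + 35k² - 17k + 2

(7n - 7k + 2)(-5k - 7n + 1)
= -35kn - 49n² + 7n + 35k² + 49kn - 7k - 10k - 14n + 2    [distributive law]
= 14kn - 49n² - 7n + 35k² - 17k + 2    [combine like terms]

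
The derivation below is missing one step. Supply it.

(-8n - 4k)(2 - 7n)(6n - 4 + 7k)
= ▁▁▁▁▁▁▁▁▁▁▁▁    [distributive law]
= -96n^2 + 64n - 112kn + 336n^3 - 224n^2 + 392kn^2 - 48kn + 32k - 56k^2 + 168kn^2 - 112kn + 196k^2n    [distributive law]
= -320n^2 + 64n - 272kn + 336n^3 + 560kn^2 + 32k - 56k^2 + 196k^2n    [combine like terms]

By distributive law:

(-16n + 56n^2 - 8k + 28kn)(6n - 4 + 7k)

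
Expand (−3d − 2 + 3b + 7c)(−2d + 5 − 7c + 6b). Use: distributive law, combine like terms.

(−3d − 2 + 3b + 7c)(−2d + 5 − 7c + 6b)
= 6d^2 − 15d + 21cd − 18bd + 4d − 10 + 14c − 12b − 6bd + 15b − 21bc + 18b^2 − 14cd + 35c − 49c^2 + 42bc    [distributive law]
= 6d^2 − 11d + 7cd − 24bd − 10 + 49c + 3b + 21bc + 18b^2 − 49c^2    [combine like terms]

6d^2 − 11d + 7cd − 24bd − 10 + 49c + 3b + 21bc + 18b^2 − 49c^2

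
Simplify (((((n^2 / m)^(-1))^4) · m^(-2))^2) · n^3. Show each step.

(((((n^2 / m)^(-1))^4) · m^(-2))^2) · n^3
= (((((n^2 / m)^(-1))^4)^2) · ((m^(-2))^2)) · n^3    [power of a product]
= ((((n^2 / m)^(-1))^8) · ((m^(-2))^2)) · n^3    [power of a power]
= (((n^2 / m)^(-8)) · ((m^(-2))^2)) · n^3    [power of a power]
= ((((n^2)^(-8)) / (m^(-8))) · ((m^(-2))^2)) · n^3    [power of a quotient]
= ((n^(-16) / (m^(-8))) · ((m^(-2))^2)) · n^3    [power of a power]
= ((n^(-16) / m^(-8)) · m^(-4)) · n^3    [power of a power]
= m^4n^(-13)    [quotient of powers; product of powers]

m^4n^(-13)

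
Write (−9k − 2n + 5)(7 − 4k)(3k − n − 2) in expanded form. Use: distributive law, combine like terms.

−321k^2 + 25kn + 271k + 108k^3 − 12k^2n + 14n^2 − 7n − 8kn^2 − 70

(−9k − 2n + 5)(7 − 4k)(3k − n − 2)
= (−63k + 36k^2 − 14n + 8kn + 35 − 20k)(3k − n − 2)    [distributive law]
= (−83k + 36k^2 − 14n + 8kn + 35)(3k − n − 2)    [combine like terms]
= −249k^2 + 83kn + 166k + 108k^3 − 36k^2n − 72k^2 − 42kn + 14n^2 + 28n + 24k^2n − 8kn^2 − 16kn + 105k − 35n − 70    [distributive law]
= −321k^2 + 25kn + 271k + 108k^3 − 12k^2n + 14n^2 − 7n − 8kn^2 − 70    [combine like terms]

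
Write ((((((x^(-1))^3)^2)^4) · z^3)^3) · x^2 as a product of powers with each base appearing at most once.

x^(-70)·z^9

((((((x^(-1))^3)^2)^4) · z^3)^3) · x^2
= ((((((x^(-1))^3)^2)^4)^3) · ((z^3)^3)) · x^2    [power of a product]
= (((((x^(-1))^3)^2)^12) · ((z^3)^3)) · x^2    [power of a power]
= ((((x^(-1))^3)^24) · ((z^3)^3)) · x^2    [power of a power]
= (((x^(-1))^72) · ((z^3)^3)) · x^2    [power of a power]
= (x^(-72) · ((z^3)^3)) · x^2    [power of a power]
= (x^(-72) · z^9) · x^2    [power of a power]
= x^(-70)·z^9    [product of powers]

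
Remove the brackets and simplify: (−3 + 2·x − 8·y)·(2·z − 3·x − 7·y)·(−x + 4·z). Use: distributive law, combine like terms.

(−3 + 2·x − 8·y)·(2·z − 3·x − 7·y)·(−x + 4·z)
= (−6·z + 9·x + 21·y + 4·x·z − 6·x² − 14·x·y − 16·y·z + 24·x·y + 56·y²)·(−x + 4·z)    [distributive law]
= (−6·z + 9·x + 21·y + 4·x·z − 6·x² + 10·x·y − 16·y·z + 56·y²)·(−x + 4·z)    [combine like terms]
= 6·x·z − 24·z² − 9·x² + 36·x·z − 21·x·y + 84·y·z − 4·x²·z + 16·x·z² + 6·x³ − 24·x²·z − 10·x²·y + 40·x·y·z + 16·x·y·z − 64·y·z² − 56·x·y² + 224·y²·z    [distributive law]
= 42·x·z − 24·z² − 9·x² − 21·x·y + 84·y·z − 28·x²·z + 16·x·z² + 6·x³ − 10·x²·y + 56·x·y·z − 64·y·z² − 56·x·y² + 224·y²·z    [combine like terms]

42·x·z − 24·z² − 9·x² − 21·x·y + 84·y·z − 28·x²·z + 16·x·z² + 6·x³ − 10·x²·y + 56·x·y·z − 64·y·z² − 56·x·y² + 224·y²·z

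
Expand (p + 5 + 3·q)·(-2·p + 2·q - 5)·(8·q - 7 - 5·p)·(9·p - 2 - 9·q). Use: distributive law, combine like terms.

-54·p³·q - 1412·p²·q - 594·p²·q² + 781·p³ + 1892·p² + 90·p⁴ - 11·p·q² + 990·p·q³ - 3421·p·q + 1115·p + 1649·q² + 642·q³ - 1245·q - 350 - 432·q⁴

(p + 5 + 3·q)·(-2·p + 2·q - 5)·(8·q - 7 - 5·p)·(9·p - 2 - 9·q)
= (-2·p² + 2·p·q - 5·p - 10·p + 10·q - 25 - 6·p·q + 6·q² - 15·q)·(8·q - 7 - 5·p)·(9·p - 2 - 9·q)    [distributive law]
= (-2·p² - 4·p·q - 15·p - 5·q - 25 + 6·q²)·(8·q - 7 - 5·p)·(9·p - 2 - 9·q)    [combine like terms]
= (-16·p²·q + 14·p² + 10·p³ - 32·p·q² + 28·p·q + 20·p²·q - 120·p·q + 105·p + 75·p² - 40·q² + 35·q + 25·p·q - 200·q + 175 + 125·p + 48·q³ - 42·q² - 30·p·q²)·(9·p - 2 - 9·q)    [distributive law]
= (4·p²·q + 89·p² + 10·p³ - 62·p·q² - 67·p·q + 230·p - 82·q² - 165·q + 175 + 48·q³)·(9·p - 2 - 9·q)    [combine like terms]
= 36·p³·q - 8·p²·q - 36·p²·q² + 801·p³ - 178·p² - 801·p²·q + 90·p⁴ - 20·p³ - 90·p³·q - 558·p²·q² + 124·p·q² + 558·p·q³ - 603·p²·q + 134·p·q + 603·p·q² + 2070·p² - 460·p - 2070·p·q - 738·p·q² + 164·q² + 738·q³ - 1485·p·q + 330·q + 1485·q² + 1575·p - 350 - 1575·q + 432·p·q³ - 96·q³ - 432·q⁴    [distributive law]
= -54·p³·q - 1412·p²·q - 594·p²·q² + 781·p³ + 1892·p² + 90·p⁴ - 11·p·q² + 990·p·q³ - 3421·p·q + 1115·p + 1649·q² + 642·q³ - 1245·q - 350 - 432·q⁴    [combine like terms]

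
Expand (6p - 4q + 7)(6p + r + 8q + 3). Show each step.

(6p - 4q + 7)(6p + r + 8q + 3)
= 36p^2 + 6pr + 48pq + 18p - 24pq - 4qr - 32q^2 - 12q + 42p + 7r + 56q + 21    [distributive law]
= 36p^2 + 6pr + 24pq + 60p - 4qr - 32q^2 + 44q + 7r + 21    [combine like terms]

36p^2 + 6pr + 24pq + 60p - 4qr - 32q^2 + 44q + 7r + 21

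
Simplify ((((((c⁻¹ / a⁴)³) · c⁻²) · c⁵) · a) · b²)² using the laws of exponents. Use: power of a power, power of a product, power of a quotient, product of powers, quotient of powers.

((((((c⁻¹ / a⁴)³) · c⁻²) · c⁵) · a) · b²)²
= ((((((c⁻¹ / a⁴)³) · c⁻²) · c⁵) · a)²) · ((b²)²)    [power of a product]
= ((((((c⁻¹ / a⁴)³) · c⁻²) · c⁵)²) · (a²)) · ((b²)²)    [power of a product]
= ((((((c⁻¹ / a⁴)³) · c⁻²)²) · ((c⁵)²)) · (a²)) · ((b²)²)    [power of a product]
= ((((((c⁻¹ / a⁴)³)²) · ((c⁻²)²)) · ((c⁵)²)) · (a²)) · ((b²)²)    [power of a product]
= (((((c⁻¹ / a⁴)⁶) · ((c⁻²)²)) · ((c⁵)²)) · (a²)) · ((b²)²)    [power of a power]
= ((((((c⁻¹)⁶) / ((a⁴)⁶)) · ((c⁻²)²)) · ((c⁵)²)) · (a²)) · ((b²)²)    [power of a quotient]
= ((((c⁻⁶ / ((a⁴)⁶)) · ((c⁻²)²)) · ((c⁵)²)) · (a²)) · ((b²)²)    [power of a power]
= ((((c⁻⁶ / a²⁴) · ((c⁻²)²)) · ((c⁵)²)) · (a²)) · ((b²)²)    [power of a power]
= ((((c⁻⁶ / a²⁴) · c⁻⁴) · ((c⁵)²)) · (a²)) · ((b²)²)    [power of a power]
= ((((c⁻⁶ / a²⁴) · c⁻⁴) · c¹⁰) · (a²)) · ((b²)²)    [power of a power]
= ((((c⁻⁶ / a²⁴) · c⁻⁴) · c¹⁰) · a²) · b⁴    [power of a power]
= a⁻²²b⁴    [quotient of powers; product of powers]

a⁻²²b⁴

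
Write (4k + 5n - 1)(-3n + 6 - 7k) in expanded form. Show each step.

-47kn + 31k - 28k² - 15n² + 33n - 6

(4k + 5n - 1)(-3n + 6 - 7k)
= -12kn + 24k - 28k² - 15n² + 30n - 35kn + 3n - 6 + 7k    [distributive law]
= -47kn + 31k - 28k² - 15n² + 33n - 6    [combine like terms]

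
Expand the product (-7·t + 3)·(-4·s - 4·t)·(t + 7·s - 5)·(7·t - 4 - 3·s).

1484·s·t^3 - 2092·s·t^2 + 700·s^2·t^2 - 664·s^2·t - 588·s^3·t + 1184·s·t + 196·t^4 - 1176·t^3 + 1028·t^2 + 156·s^2 + 252·s^3 - 240·s - 240·t

(-7·t + 3)·(-4·s - 4·t)·(t + 7·s - 5)·(7·t - 4 - 3·s)
= (28·s·t + 28·t^2 - 12·s - 12·t)·(t + 7·s - 5)·(7·t - 4 - 3·s)    [distributive law]
= (28·s·t^2 + 196·s^2·t - 140·s·t + 28·t^3 + 196·s·t^2 - 140·t^2 - 12·s·t - 84·s^2 + 60·s - 12·t^2 - 84·s·t + 60·t)·(7·t - 4 - 3·s)    [distributive law]
= (224·s·t^2 + 196·s^2·t - 236·s·t + 28·t^3 - 152·t^2 - 84·s^2 + 60·s + 60·t)·(7·t - 4 - 3·s)    [combine like terms]
= 1568·s·t^3 - 896·s·t^2 - 672·s^2·t^2 + 1372·s^2·t^2 - 784·s^2·t - 588·s^3·t - 1652·s·t^2 + 944·s·t + 708·s^2·t + 196·t^4 - 112·t^3 - 84·s·t^3 - 1064·t^3 + 608·t^2 + 456·s·t^2 - 588·s^2·t + 336·s^2 + 252·s^3 + 420·s·t - 240·s - 180·s^2 + 420·t^2 - 240·t - 180·s·t    [distributive law]
= 1484·s·t^3 - 2092·s·t^2 + 700·s^2·t^2 - 664·s^2·t - 588·s^3·t + 1184·s·t + 196·t^4 - 1176·t^3 + 1028·t^2 + 156·s^2 + 252·s^3 - 240·s - 240·t    [combine like terms]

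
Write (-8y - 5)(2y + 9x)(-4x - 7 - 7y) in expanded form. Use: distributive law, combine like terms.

568xy^2 + 182y^2 + 112y^3 + 288x^2y + 859xy + 70y + 180x^2 + 315x

(-8y - 5)(2y + 9x)(-4x - 7 - 7y)
= (-16y^2 - 72xy - 10y - 45x)(-4x - 7 - 7y)    [distributive law]
= 64xy^2 + 112y^2 + 112y^3 + 288x^2y + 504xy + 504xy^2 + 40xy + 70y + 70y^2 + 180x^2 + 315x + 315xy    [distributive law]
= 568xy^2 + 182y^2 + 112y^3 + 288x^2y + 859xy + 70y + 180x^2 + 315x    [combine like terms]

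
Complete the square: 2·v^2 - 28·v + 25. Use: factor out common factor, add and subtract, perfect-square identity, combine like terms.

2·v^2 - 28·v + 25
= 2(v^2 - 14·v) + 25    [factor out 2 from the v-terms]
= 2(v^2 - 14·v + 49 - 49) + 25    [add and subtract 49 inside the bracket]
= 2(v - 7)^2 - 98 + 25    [perfect-square identity]
= 2(v - 7)^2 - 73    [combine constants]

2(v - 7)^2 - 73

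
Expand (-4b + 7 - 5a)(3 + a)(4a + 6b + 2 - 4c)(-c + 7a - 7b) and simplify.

(-4b + 7 - 5a)(3 + a)(4a + 6b + 2 - 4c)(-c + 7a - 7b)
= (-12b - 4ab + 21 + 7a - 15a - 5a^2)(4a + 6b + 2 - 4c)(-c + 7a - 7b)    [distributive law]
= (-12b - 4ab + 21 - 8a - 5a^2)(4a + 6b + 2 - 4c)(-c + 7a - 7b)    [combine like terms]
= (-48ab - 72b^2 - 24b + 48bc - 16a^2b - 24ab^2 - 8ab + 16abc + 84a + 126b + 42 - 84c - 32a^2 - 48ab - 16a + 32ac - 20a^3 - 30a^2b - 10a^2 + 20a^2c)(-c + 7a - 7b)    [distributive law]
= (-104ab - 72b^2 + 102b + 48bc - 46a^2b - 24ab^2 + 16abc + 68a + 42 - 84c - 42a^2 + 32ac - 20a^3 + 20a^2c)(-c + 7a - 7b)    [combine like terms]
= 104abc - 728a^2b + 728ab^2 + 72b^2c - 504ab^2 + 504b^3 - 102bc + 714ab - 714b^2 - 48bc^2 + 336abc - 336b^2c + 46a^2bc - 322a^3b + 322a^2b^2 + 24ab^2c - 168a^2b^2 + 168ab^3 - 16abc^2 + 112a^2bc - 112ab^2c - 68ac + 476a^2 - 476ab - 42c + 294a - 294b + 84c^2 - 588ac + 588bc + 42a^2c - 294a^3 + 294a^2b - 32ac^2 + 224a^2c - 224abc + 20a^3c - 140a^4 + 140a^3b - 20a^2c^2 + 140a^3c - 140a^2bc    [distributive law]
= 216abc - 434a^2b + 224ab^2 - 264b^2c + 504b^3 + 486bc + 238ab - 714b^2 - 48bc^2 + 18a^2bc - 182a^3b + 154a^2b^2 - 88ab^2c + 168ab^3 - 16abc^2 - 656ac + 476a^2 - 42c + 294a - 294b + 84c^2 + 266a^2c - 294a^3 - 32ac^2 + 160a^3c - 140a^4 - 20a^2c^2    [combine like terms]

216abc - 434a^2b + 224ab^2 - 264b^2c + 504b^3 + 486bc + 238ab - 714b^2 - 48bc^2 + 18a^2bc - 182a^3b + 154a^2b^2 - 88ab^2c + 168ab^3 - 16abc^2 - 656ac + 476a^2 - 42c + 294a - 294b + 84c^2 + 266a^2c - 294a^3 - 32ac^2 + 160a^3c - 140a^4 - 20a^2c^2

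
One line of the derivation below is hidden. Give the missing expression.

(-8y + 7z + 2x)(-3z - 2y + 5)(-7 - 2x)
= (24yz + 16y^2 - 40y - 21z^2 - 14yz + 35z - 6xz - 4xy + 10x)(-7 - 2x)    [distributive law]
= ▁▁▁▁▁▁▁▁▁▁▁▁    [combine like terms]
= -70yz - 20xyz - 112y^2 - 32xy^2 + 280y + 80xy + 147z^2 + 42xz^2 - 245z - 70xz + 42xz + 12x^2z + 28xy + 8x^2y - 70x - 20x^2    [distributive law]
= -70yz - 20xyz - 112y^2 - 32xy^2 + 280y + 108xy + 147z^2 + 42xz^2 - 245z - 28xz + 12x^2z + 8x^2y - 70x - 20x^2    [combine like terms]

After combine like terms, the bracketed line is:

(10yz + 16y^2 - 40y - 21z^2 + 35z - 6xz - 4xy + 10x)(-7 - 2x)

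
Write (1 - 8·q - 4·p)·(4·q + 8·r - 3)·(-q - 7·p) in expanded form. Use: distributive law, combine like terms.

(1 - 8·q - 4·p)·(4·q + 8·r - 3)·(-q - 7·p)
= (4·q + 8·r - 3 - 32·q^2 - 64·q·r + 24·q - 16·p·q - 32·p·r + 12·p)·(-q - 7·p)    [distributive law]
= (28·q + 8·r - 3 - 32·q^2 - 64·q·r - 16·p·q - 32·p·r + 12·p)·(-q - 7·p)    [combine like terms]
= -28·q^2 - 196·p·q - 8·q·r - 56·p·r + 3·q + 21·p + 32·q^3 + 224·p·q^2 + 64·q^2·r + 448·p·q·r + 16·p·q^2 + 112·p^2·q + 32·p·q·r + 224·p^2·r - 12·p·q - 84·p^2    [distributive law]
= -28·q^2 - 208·p·q - 8·q·r - 56·p·r + 3·q + 21·p + 32·q^3 + 240·p·q^2 + 64·q^2·r + 480·p·q·r + 112·p^2·q + 224·p^2·r - 84·p^2    [combine like terms]

-28·q^2 - 208·p·q - 8·q·r - 56·p·r + 3·q + 21·p + 32·q^3 + 240·p·q^2 + 64·q^2·r + 480·p·q·r + 112·p^2·q + 224·p^2·r - 84·p^2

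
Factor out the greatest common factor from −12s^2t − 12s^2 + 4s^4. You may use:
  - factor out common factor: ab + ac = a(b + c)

−12s^2t − 12s^2 + 4s^4
= 4(−3s^2t − 3s^2 + s^4)    [factor out 4]
= 4s^2(−3t − 3 + s^2)    [factor out s^2]

4s^2(−3t − 3 + s^2)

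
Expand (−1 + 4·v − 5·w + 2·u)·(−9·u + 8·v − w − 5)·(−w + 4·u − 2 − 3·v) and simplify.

(−1 + 4·v − 5·w + 2·u)·(−9·u + 8·v − w − 5)·(−w + 4·u − 2 − 3·v)
= (9·u − 8·v + w + 5 − 36·u·v + 32·v^2 − 4·v·w − 20·v + 45·u·w − 40·v·w + 5·w^2 + 25·w − 18·u^2 + 16·u·v − 2·u·w − 10·u)·(−w + 4·u − 2 − 3·v)    [distributive law]
= (−u − 28·v + 26·w + 5 − 20·u·v + 32·v^2 − 44·v·w + 43·u·w + 5·w^2 − 18·u^2)·(−w + 4·u − 2 − 3·v)    [combine like terms]
= u·w − 4·u^2 + 2·u + 3·u·v + 28·v·w − 112·u·v + 56·v + 84·v^2 − 26·w^2 + 104·u·w − 52·w − 78·v·w − 5·w + 20·u − 10 − 15·v + 20·u·v·w − 80·u^2·v + 40·u·v + 60·u·v^2 − 32·v^2·w + 128·u·v^2 − 64·v^2 − 96·v^3 + 44·v·w^2 − 176·u·v·w + 88·v·w + 132·v^2·w − 43·u·w^2 + 172·u^2·w − 86·u·w − 129·u·v·w − 5·w^3 + 20·u·w^2 − 10·w^2 − 15·v·w^2 + 18·u^2·w − 72·u^3 + 36·u^2 + 54·u^2·v    [distributive law]
= 19·u·w + 32·u^2 + 22·u − 69·u·v + 38·v·w + 41·v + 20·v^2 − 36·w^2 − 57·w − 10 − 285·u·v·w − 26·u^2·v + 188·u·v^2 + 100·v^2·w − 96·v^3 + 29·v·w^2 − 23·u·w^2 + 190·u^2·w − 5·w^3 − 72·u^3    [combine like terms]

19·u·w + 32·u^2 + 22·u − 69·u·v + 38·v·w + 41·v + 20·v^2 − 36·w^2 − 57·w − 10 − 285·u·v·w − 26·u^2·v + 188·u·v^2 + 100·v^2·w − 96·v^3 + 29·v·w^2 − 23·u·w^2 + 190·u^2·w − 5·w^3 − 72·u^3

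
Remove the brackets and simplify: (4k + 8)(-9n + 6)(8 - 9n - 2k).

-360kn + 324kn^2 + 72k^2n + 96k - 48k^2 - 1008n + 648n^2 + 384

(4k + 8)(-9n + 6)(8 - 9n - 2k)
= (-36kn + 24k - 72n + 48)(8 - 9n - 2k)    [distributive law]
= -288kn + 324kn^2 + 72k^2n + 192k - 216kn - 48k^2 - 576n + 648n^2 + 144kn + 384 - 432n - 96k    [distributive law]
= -360kn + 324kn^2 + 72k^2n + 96k - 48k^2 - 1008n + 648n^2 + 384    [combine like terms]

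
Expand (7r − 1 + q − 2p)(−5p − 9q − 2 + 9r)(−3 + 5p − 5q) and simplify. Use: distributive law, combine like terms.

(7r − 1 + q − 2p)(−5p − 9q − 2 + 9r)(−3 + 5p − 5q)
= (−35pr − 63qr − 14r + 63r² + 5p + 9q + 2 − 9r − 5pq − 9q² − 2q + 9qr + 10p² + 18pq + 4p − 18pr)(−3 + 5p − 5q)    [distributive law]
= (−53pr − 54qr − 23r + 63r² + 9p + 7q + 2 + 13pq − 9q² + 10p²)(−3 + 5p − 5q)    [combine like terms]
= 159pr − 265p²r + 265pqr + 162qr − 270pqr + 270q²r + 69r − 115pr + 115qr − 189r² + 315pr² − 315qr² − 27p + 45p² − 45pq − 21q + 35pq − 35q² − 6 + 10p − 10q − 39pq + 65p²q − 65pq² + 27q² − 45pq² + 45q³ − 30p² + 50p³ − 50p²q    [distributive law]
= 44pr − 265p²r − 5pqr + 277qr + 270q²r + 69r − 189r² + 315pr² − 315qr² − 17p + 15p² − 49pq − 31q − 8q² − 6 + 15p²q − 110pq² + 45q³ + 50p³    [combine like terms]

44pr − 265p²r − 5pqr + 277qr + 270q²r + 69r − 189r² + 315pr² − 315qr² − 17p + 15p² − 49pq − 31q − 8q² − 6 + 15p²q − 110pq² + 45q³ + 50p³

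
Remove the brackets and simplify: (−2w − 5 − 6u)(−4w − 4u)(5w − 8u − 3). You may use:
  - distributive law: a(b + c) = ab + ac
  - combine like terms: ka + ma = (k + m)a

(−2w − 5 − 6u)(−4w − 4u)(5w − 8u − 3)
= (8w^2 + 8uw + 20w + 20u + 24uw + 24u^2)(5w − 8u − 3)    [distributive law]
= (8w^2 + 32uw + 20w + 20u + 24u^2)(5w − 8u − 3)    [combine like terms]
= 40w^3 − 64uw^2 − 24w^2 + 160uw^2 − 256u^2w − 96uw + 100w^2 − 160uw − 60w + 100uw − 160u^2 − 60u + 120u^2w − 192u^3 − 72u^2    [distributive law]
= 40w^3 + 96uw^2 + 76w^2 − 136u^2w − 156uw − 60w − 232u^2 − 60u − 192u^3    [combine like terms]

40w^3 + 96uw^2 + 76w^2 − 136u^2w − 156uw − 60w − 232u^2 − 60u − 192u^3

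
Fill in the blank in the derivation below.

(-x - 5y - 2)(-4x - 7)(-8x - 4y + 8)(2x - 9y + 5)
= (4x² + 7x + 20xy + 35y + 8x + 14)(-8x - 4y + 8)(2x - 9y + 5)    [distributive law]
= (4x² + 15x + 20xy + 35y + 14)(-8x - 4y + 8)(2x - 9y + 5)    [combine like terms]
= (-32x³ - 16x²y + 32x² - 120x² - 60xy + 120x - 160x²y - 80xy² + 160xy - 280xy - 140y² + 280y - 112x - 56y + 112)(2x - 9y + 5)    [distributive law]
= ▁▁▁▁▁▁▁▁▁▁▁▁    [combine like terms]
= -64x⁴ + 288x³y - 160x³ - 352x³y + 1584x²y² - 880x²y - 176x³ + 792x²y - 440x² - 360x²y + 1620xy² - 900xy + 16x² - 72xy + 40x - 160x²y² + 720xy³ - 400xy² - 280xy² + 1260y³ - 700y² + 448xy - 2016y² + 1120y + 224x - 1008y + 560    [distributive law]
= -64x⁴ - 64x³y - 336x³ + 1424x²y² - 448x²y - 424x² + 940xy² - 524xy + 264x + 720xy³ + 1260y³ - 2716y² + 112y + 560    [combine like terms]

Applying combine like terms to the line above:

(-32x³ - 176x²y - 88x² - 180xy + 8x - 80xy² - 140y² + 224y + 112)(2x - 9y + 5)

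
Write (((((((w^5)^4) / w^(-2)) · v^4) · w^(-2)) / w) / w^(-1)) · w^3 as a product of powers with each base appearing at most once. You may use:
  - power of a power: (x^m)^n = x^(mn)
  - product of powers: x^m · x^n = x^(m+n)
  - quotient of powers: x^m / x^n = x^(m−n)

(((((((w^5)^4) / w^(-2)) · v^4) · w^(-2)) / w) / w^(-1)) · w^3
= (((((w^20 / w^(-2)) · v^4) · w^(-2)) / w) / w^(-1)) · w^3    [power of a power]
= ((((w^22 · v^4) · w^(-2)) / w) / w^(-1)) · w^3    [quotient of powers]
= v^4w^23    [quotient of powers; product of powers]

v^4w^23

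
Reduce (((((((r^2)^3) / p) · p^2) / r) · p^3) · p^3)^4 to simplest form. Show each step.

(((((((r^2)^3) / p) · p^2) / r) · p^3) · p^3)^4
= (((((((r^2)^3) / p) · p^2) / r) · p^3)^4) · ((p^3)^4)    [power of a product]
= (((((((r^2)^3) / p) · p^2) / r)^4) · ((p^3)^4)) · ((p^3)^4)    [power of a product]
= (((((((r^2)^3) / p) · p^2)^4) / (r^4)) · ((p^3)^4)) · ((p^3)^4)    [power of a quotient]
= (((((((r^2)^3) / p)^4) · ((p^2)^4)) / (r^4)) · ((p^3)^4)) · ((p^3)^4)    [power of a product]
= (((((((r^2)^3)^4) / (p^4)) · ((p^2)^4)) / (r^4)) · ((p^3)^4)) · ((p^3)^4)    [power of a quotient]
= ((((((r^2)^12) / (p^4)) · ((p^2)^4)) / (r^4)) · ((p^3)^4)) · ((p^3)^4)    [power of a power]
= ((((r^24 / (p^4)) · ((p^2)^4)) / (r^4)) · ((p^3)^4)) · ((p^3)^4)    [power of a power]
= ((((r^24 / p^4) · p^8) / (r^4)) · ((p^3)^4)) · ((p^3)^4)    [power of a power]
= ((((r^24 / p^4) · p^8) / r^4) · p^12) · ((p^3)^4)    [power of a power]
= ((((r^24 / p^4) · p^8) / r^4) · p^12) · p^12    [power of a power]
= p^28·r^20    [quotient of powers; product of powers]

p^28·r^20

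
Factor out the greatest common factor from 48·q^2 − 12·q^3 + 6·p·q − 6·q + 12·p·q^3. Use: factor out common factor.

48·q^2 − 12·q^3 + 6·p·q − 6·q + 12·p·q^3
= 6(8·q^2 − 2·q^3 + p·q − q + 2·p·q^3)    [factor out 6]
= 6·q(8·q − 2·q^2 + p − 1 + 2·p·q^2)    [factor out q]

6·q(8·q − 2·q^2 + p − 1 + 2·p·q^2)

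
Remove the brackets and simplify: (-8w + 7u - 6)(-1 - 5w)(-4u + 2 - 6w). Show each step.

-180uw + 40w - 148w² + 50uw² - 240w³ + 28u² - 38u + 140u²w + 12

(-8w + 7u - 6)(-1 - 5w)(-4u + 2 - 6w)
= (8w + 40w² - 7u - 35uw + 6 + 30w)(-4u + 2 - 6w)    [distributive law]
= (38w + 40w² - 7u - 35uw + 6)(-4u + 2 - 6w)    [combine like terms]
= -152uw + 76w - 228w² - 160uw² + 80w² - 240w³ + 28u² - 14u + 42uw + 140u²w - 70uw + 210uw² - 24u + 12 - 36w    [distributive law]
= -180uw + 40w - 148w² + 50uw² - 240w³ + 28u² - 38u + 140u²w + 12    [combine like terms]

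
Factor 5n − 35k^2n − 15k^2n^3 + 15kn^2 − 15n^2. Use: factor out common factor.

5n(1 − 7k^2 − 3k^2n^2 + 3kn − 3n)

5n − 35k^2n − 15k^2n^3 + 15kn^2 − 15n^2
= 5(n − 7k^2n − 3k^2n^3 + 3kn^2 − 3n^2)    [factor out 5]
= 5n(1 − 7k^2 − 3k^2n^2 + 3kn − 3n)    [factor out n]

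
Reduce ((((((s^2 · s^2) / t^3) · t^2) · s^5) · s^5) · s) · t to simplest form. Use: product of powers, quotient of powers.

s^15

((((((s^2 · s^2) / t^3) · t^2) · s^5) · s^5) · s) · t
= (((((s^4 / t^3) · t^2) · s^5) · s^5) · s) · t    [product of powers]
= s^15    [quotient of powers; product of powers]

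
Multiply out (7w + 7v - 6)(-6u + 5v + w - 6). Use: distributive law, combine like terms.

-42uw + 42vw + 7w² - 48w - 42uv + 35v² - 72v + 36u + 36

(7w + 7v - 6)(-6u + 5v + w - 6)
= -42uw + 35vw + 7w² - 42w - 42uv + 35v² + 7vw - 42v + 36u - 30v - 6w + 36    [distributive law]
= -42uw + 42vw + 7w² - 48w - 42uv + 35v² - 72v + 36u + 36    [combine like terms]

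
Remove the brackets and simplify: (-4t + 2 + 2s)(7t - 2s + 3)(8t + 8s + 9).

-224t^3 - 48st^2 - 236t^2 + 144s^2t + 230st + 66t - 20s^2 + 66s + 54 - 32s^3

(-4t + 2 + 2s)(7t - 2s + 3)(8t + 8s + 9)
= (-28t^2 + 8st - 12t + 14t - 4s + 6 + 14st - 4s^2 + 6s)(8t + 8s + 9)    [distributive law]
= (-28t^2 + 22st + 2t + 2s + 6 - 4s^2)(8t + 8s + 9)    [combine like terms]
= -224t^3 - 224st^2 - 252t^2 + 176st^2 + 176s^2t + 198st + 16t^2 + 16st + 18t + 16st + 16s^2 + 18s + 48t + 48s + 54 - 32s^2t - 32s^3 - 36s^2    [distributive law]
= -224t^3 - 48st^2 - 236t^2 + 144s^2t + 230st + 66t - 20s^2 + 66s + 54 - 32s^3    [combine like terms]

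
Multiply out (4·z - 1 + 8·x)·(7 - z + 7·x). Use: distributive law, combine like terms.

29·z - 4·z^2 + 20·x·z - 7 + 49·x + 56·x^2

(4·z - 1 + 8·x)·(7 - z + 7·x)
= 28·z - 4·z^2 + 28·x·z - 7 + z - 7·x + 56·x - 8·x·z + 56·x^2    [distributive law]
= 29·z - 4·z^2 + 20·x·z - 7 + 49·x + 56·x^2    [combine like terms]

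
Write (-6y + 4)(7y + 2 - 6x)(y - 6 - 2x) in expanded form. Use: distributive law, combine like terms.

(-6y + 4)(7y + 2 - 6x)(y - 6 - 2x)
= (-42y^2 - 12y + 36xy + 28y + 8 - 24x)(y - 6 - 2x)    [distributive law]
= (-42y^2 + 16y + 36xy + 8 - 24x)(y - 6 - 2x)    [combine like terms]
= -42y^3 + 252y^2 + 84xy^2 + 16y^2 - 96y - 32xy + 36xy^2 - 216xy - 72x^2y + 8y - 48 - 16x - 24xy + 144x + 48x^2    [distributive law]
= -42y^3 + 268y^2 + 120xy^2 - 88y - 272xy - 72x^2y - 48 + 128x + 48x^2    [combine like terms]

-42y^3 + 268y^2 + 120xy^2 - 88y - 272xy - 72x^2y - 48 + 128x + 48x^2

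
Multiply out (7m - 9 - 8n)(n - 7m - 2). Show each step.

63mn - 49m^2 + 49m + 7n + 18 - 8n^2

(7m - 9 - 8n)(n - 7m - 2)
= 7mn - 49m^2 - 14m - 9n + 63m + 18 - 8n^2 + 56mn + 16n    [distributive law]
= 63mn - 49m^2 + 49m + 7n + 18 - 8n^2    [combine like terms]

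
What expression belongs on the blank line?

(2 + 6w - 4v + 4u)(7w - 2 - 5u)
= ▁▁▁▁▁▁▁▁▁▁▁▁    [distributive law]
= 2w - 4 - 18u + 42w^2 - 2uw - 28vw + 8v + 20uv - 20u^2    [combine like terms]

Applying distributive law to the line above:

14w - 4 - 10u + 42w^2 - 12w - 30uw - 28vw + 8v + 20uv + 28uw - 8u - 20u^2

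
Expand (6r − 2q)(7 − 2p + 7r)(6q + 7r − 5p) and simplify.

(6r − 2q)(7 − 2p + 7r)(6q + 7r − 5p)
= (42r − 12pr + 42r² − 14q + 4pq − 14qr)(6q + 7r − 5p)    [distributive law]
= 252qr + 294r² − 210pr − 72pqr − 84pr² + 60p²r + 252qr² + 294r³ − 210pr² − 84q² − 98qr + 70pq + 24pq² + 28pqr − 20p²q − 84q²r − 98qr² + 70pqr    [distributive law]
= 154qr + 294r² − 210pr + 26pqr − 294pr² + 60p²r + 154qr² + 294r³ − 84q² + 70pq + 24pq² − 20p²q − 84q²r    [combine like terms]

154qr + 294r² − 210pr + 26pqr − 294pr² + 60p²r + 154qr² + 294r³ − 84q² + 70pq + 24pq² − 20p²q − 84q²r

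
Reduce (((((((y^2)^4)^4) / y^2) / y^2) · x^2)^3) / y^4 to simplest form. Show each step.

x^6y^80

(((((((y^2)^4)^4) / y^2) / y^2) · x^2)^3) / y^4
= (((((((y^2)^4)^4) / y^2) / y^2)^3) · ((x^2)^3)) / y^4    [power of a product]
= (((((((y^2)^4)^4) / y^2)^3) / ((y^2)^3)) · ((x^2)^3)) / y^4    [power of a quotient]
= (((((((y^2)^4)^4)^3) / ((y^2)^3)) / ((y^2)^3)) · ((x^2)^3)) / y^4    [power of a quotient]
= ((((((y^2)^4)^12) / ((y^2)^3)) / ((y^2)^3)) · ((x^2)^3)) / y^4    [power of a power]
= (((((y^2)^48) / ((y^2)^3)) / ((y^2)^3)) · ((x^2)^3)) / y^4    [power of a power]
= (((y^96 / ((y^2)^3)) / ((y^2)^3)) · ((x^2)^3)) / y^4    [power of a power]
= (((y^96 / y^6) / ((y^2)^3)) · ((x^2)^3)) / y^4    [power of a power]
= ((y^90 / ((y^2)^3)) · ((x^2)^3)) / y^4    [quotient of powers]
= ((y^90 / y^6) · ((x^2)^3)) / y^4    [power of a power]
= (y^84 · ((x^2)^3)) / y^4    [quotient of powers]
= (y^84 · x^6) / y^4    [power of a power]
= x^6y^80    [quotient of powers]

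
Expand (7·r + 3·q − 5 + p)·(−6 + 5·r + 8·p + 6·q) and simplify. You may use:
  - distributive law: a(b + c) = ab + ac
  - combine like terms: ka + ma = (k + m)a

(7·r + 3·q − 5 + p)·(−6 + 5·r + 8·p + 6·q)
= −42·r + 35·r² + 56·p·r + 42·q·r − 18·q + 15·q·r + 24·p·q + 18·q² + 30 − 25·r − 40·p − 30·q − 6·p + 5·p·r + 8·p² + 6·p·q    [distributive law]
= −67·r + 35·r² + 61·p·r + 57·q·r − 48·q + 30·p·q + 18·q² + 30 − 46·p + 8·p²    [combine like terms]

−67·r + 35·r² + 61·p·r + 57·q·r − 48·q + 30·p·q + 18·q² + 30 − 46·p + 8·p²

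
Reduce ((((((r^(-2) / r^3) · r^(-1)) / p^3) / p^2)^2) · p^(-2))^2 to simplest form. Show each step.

((((((r^(-2) / r^3) · r^(-1)) / p^3) / p^2)^2) · p^(-2))^2
= ((((((r^(-2) / r^3) · r^(-1)) / p^3) / p^2)^2)^2) · ((p^(-2))^2)    [power of a product]
= (((((r^(-2) / r^3) · r^(-1)) / p^3) / p^2)^4) · ((p^(-2))^2)    [power of a power]
= (((((r^(-2) / r^3) · r^(-1)) / p^3)^4) / ((p^2)^4)) · ((p^(-2))^2)    [power of a quotient]
= (((((r^(-2) / r^3) · r^(-1))^4) / ((p^3)^4)) / ((p^2)^4)) · ((p^(-2))^2)    [power of a quotient]
= (((((r^(-2) / r^3)^4) · ((r^(-1))^4)) / ((p^3)^4)) / ((p^2)^4)) · ((p^(-2))^2)    [power of a product]
= ((((((r^(-2))^4) / ((r^3)^4)) · ((r^(-1))^4)) / ((p^3)^4)) / ((p^2)^4)) · ((p^(-2))^2)    [power of a quotient]
= ((((r^(-8) / ((r^3)^4)) · ((r^(-1))^4)) / ((p^3)^4)) / ((p^2)^4)) · ((p^(-2))^2)    [power of a power]
= ((((r^(-8) / r^12) · ((r^(-1))^4)) / ((p^3)^4)) / ((p^2)^4)) · ((p^(-2))^2)    [power of a power]
= (((r^(-20) · ((r^(-1))^4)) / ((p^3)^4)) / ((p^2)^4)) · ((p^(-2))^2)    [quotient of powers]
= (((r^(-20) · r^(-4)) / ((p^3)^4)) / ((p^2)^4)) · ((p^(-2))^2)    [power of a power]
= ((r^(-24) / ((p^3)^4)) / ((p^2)^4)) · ((p^(-2))^2)    [product of powers]
= ((r^(-24) / p^12) / ((p^2)^4)) · ((p^(-2))^2)    [power of a power]
= ((r^(-24) / p^12) / p^8) · ((p^(-2))^2)    [power of a power]
= ((r^(-24) / p^12) / p^8) · p^(-4)    [power of a power]
= p^(-24)r^(-24)    [quotient of powers; product of powers]

p^(-24)r^(-24)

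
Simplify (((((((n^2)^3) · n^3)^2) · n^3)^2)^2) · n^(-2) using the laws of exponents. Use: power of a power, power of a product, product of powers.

(((((((n^2)^3) · n^3)^2) · n^3)^2)^2) · n^(-2)
= ((((((n^2)^3) · n^3)^2) · n^3)^4) · n^(-2)    [power of a power]
= ((((((n^2)^3) · n^3)^2)^4) · ((n^3)^4)) · n^(-2)    [power of a product]
= (((((n^2)^3) · n^3)^8) · ((n^3)^4)) · n^(-2)    [power of a power]
= (((((n^2)^3)^8) · ((n^3)^8)) · ((n^3)^4)) · n^(-2)    [power of a product]
= ((((n^2)^24) · ((n^3)^8)) · ((n^3)^4)) · n^(-2)    [power of a power]
= ((n^48 · ((n^3)^8)) · ((n^3)^4)) · n^(-2)    [power of a power]
= ((n^48 · n^24) · ((n^3)^4)) · n^(-2)    [power of a power]
= (n^72 · ((n^3)^4)) · n^(-2)    [product of powers]
= (n^72 · n^12) · n^(-2)    [power of a power]
= n^84 · n^(-2)    [product of powers]
= n^82    [product of powers]

n^82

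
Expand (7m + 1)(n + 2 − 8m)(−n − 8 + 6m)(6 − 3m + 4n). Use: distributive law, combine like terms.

(7m + 1)(n + 2 − 8m)(−n − 8 + 6m)(6 − 3m + 4n)
= (7mn + 14m − 56m^2 + n + 2 − 8m)(−n − 8 + 6m)(6 − 3m + 4n)    [distributive law]
= (7mn + 6m − 56m^2 + n + 2)(−n − 8 + 6m)(6 − 3m + 4n)    [combine like terms]
= (−7mn^2 − 56mn + 42m^2n − 6mn − 48m + 36m^2 + 56m^2n + 448m^2 − 336m^3 − n^2 − 8n + 6mn − 2n − 16 + 12m)(6 − 3m + 4n)    [distributive law]
= (−7mn^2 − 56mn + 98m^2n − 36m + 484m^2 − 336m^3 − n^2 − 10n − 16)(6 − 3m + 4n)    [combine like terms]
= −42mn^2 + 21m^2n^2 − 28mn^3 − 336mn + 168m^2n − 224mn^2 + 588m^2n − 294m^3n + 392m^2n^2 − 216m + 108m^2 − 144mn + 2904m^2 − 1452m^3 + 1936m^2n − 2016m^3 + 1008m^4 − 1344m^3n − 6n^2 + 3mn^2 − 4n^3 − 60n + 30mn − 40n^2 − 96 + 48m − 64n    [distributive law]
= −263mn^2 + 413m^2n^2 − 28mn^3 − 450mn + 2692m^2n − 1638m^3n − 168m + 3012m^2 − 3468m^3 + 1008m^4 − 46n^2 − 4n^3 − 124n − 96    [combine like terms]

−263mn^2 + 413m^2n^2 − 28mn^3 − 450mn + 2692m^2n − 1638m^3n − 168m + 3012m^2 − 3468m^3 + 1008m^4 − 46n^2 − 4n^3 − 124n − 96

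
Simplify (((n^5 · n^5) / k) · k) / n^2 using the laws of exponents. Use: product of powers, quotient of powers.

(((n^5 · n^5) / k) · k) / n^2
= ((n^10 / k) · k) / n^2    [product of powers]
= n^8    [quotient of powers]

n^8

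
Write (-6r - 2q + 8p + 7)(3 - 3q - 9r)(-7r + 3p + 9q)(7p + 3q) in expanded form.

3969pr² + 1701qr² - 2877p²r - 5013pqr - 1620q²r + 3636pqr² + 702q²r² - 3252p²qr + 858pq²r + 846q³r - 2646pr³ - 1134qr³ + 4662p²r² + 1161p²q - 1296pq² - 729q³ - 1602p²q² - 216pq³ + 162q⁴ + 504p³ - 504p³q - 1512p³r - 1029pr - 441qr + 441p² + 1512pq + 567q²

(-6r - 2q + 8p + 7)(3 - 3q - 9r)(-7r + 3p + 9q)(7p + 3q)
= (-18r + 18qr + 54r² - 6q + 6q² + 18qr + 24p - 24pq - 72pr + 21 - 21q - 63r)(-7r + 3p + 9q)(7p + 3q)    [distributive law]
= (-81r + 36qr + 54r² - 27q + 6q² + 24p - 24pq - 72pr + 21)(-7r + 3p + 9q)(7p + 3q)    [combine like terms]
= (567r² - 243pr - 729qr - 252qr² + 108pqr + 324q²r - 378r³ + 162pr² + 486qr² + 189qr - 81pq - 243q² - 42q²r + 18pq² + 54q³ - 168pr + 72p² + 216pq + 168pqr - 72p²q - 216pq² + 504pr² - 216p²r - 648pqr - 147r + 63p + 189q)(7p + 3q)    [distributive law]
= (567r² - 411pr - 540qr + 234qr² - 372pqr + 282q²r - 378r³ + 666pr² + 135pq - 243q² - 198pq² + 54q³ + 72p² - 72p²q - 216p²r - 147r + 63p + 189q)(7p + 3q)    [combine like terms]
= 3969pr² + 1701qr² - 2877p²r - 1233pqr - 3780pqr - 1620q²r + 1638pqr² + 702q²r² - 2604p²qr - 1116pq²r + 1974pq²r + 846q³r - 2646pr³ - 1134qr³ + 4662p²r² + 1998pqr² + 945p²q + 405pq² - 1701pq² - 729q³ - 1386p²q² - 594pq³ + 378pq³ + 162q⁴ + 504p³ + 216p²q - 504p³q - 216p²q² - 1512p³r - 648p²qr - 1029pr - 441qr + 441p² + 189pq + 1323pq + 567q²    [distributive law]
= 3969pr² + 1701qr² - 2877p²r - 5013pqr - 1620q²r + 3636pqr² + 702q²r² - 3252p²qr + 858pq²r + 846q³r - 2646pr³ - 1134qr³ + 4662p²r² + 1161p²q - 1296pq² - 729q³ - 1602p²q² - 216pq³ + 162q⁴ + 504p³ - 504p³q - 1512p³r - 1029pr - 441qr + 441p² + 1512pq + 567q²    [combine like terms]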